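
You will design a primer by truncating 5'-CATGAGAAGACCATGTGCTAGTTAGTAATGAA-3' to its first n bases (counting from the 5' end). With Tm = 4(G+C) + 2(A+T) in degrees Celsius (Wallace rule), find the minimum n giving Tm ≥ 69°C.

First 24 bases: CATGAGAAGACCATGTGCTAGTTA → Tm = 68°C (< 69°C)
First 25 bases: CATGAGAAGACCATGTGCTAGTTAG → Tm = 72°C (≥ 69°C)
Since every base adds ≥2°C, Tm only increases with n, so the threshold is first crossed at n = 25.

n = 25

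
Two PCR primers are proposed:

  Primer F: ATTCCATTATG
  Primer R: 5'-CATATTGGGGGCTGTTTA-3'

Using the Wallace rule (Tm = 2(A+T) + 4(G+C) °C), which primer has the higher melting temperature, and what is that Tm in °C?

Primer R, 52°C

Primer F: A+T=8, G+C=3 → Tm = 2(8)+4(3) = 28°C
Primer R: A+T=10, G+C=8 → Tm = 2(10)+4(8) = 52°C
28°C vs 52°C → primer R is higher.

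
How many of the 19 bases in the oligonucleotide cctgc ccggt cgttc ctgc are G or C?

Base counts: A=0, T=5, G=5, C=9
Total G or C: 5 + 9 = 14

14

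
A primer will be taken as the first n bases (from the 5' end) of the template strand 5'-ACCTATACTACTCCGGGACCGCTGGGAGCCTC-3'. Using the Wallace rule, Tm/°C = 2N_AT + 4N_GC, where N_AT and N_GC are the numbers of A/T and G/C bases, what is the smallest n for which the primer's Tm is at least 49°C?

First 16 bases: ACCTATACTACTCCGG → Tm = 48°C (< 49°C)
First 17 bases: ACCTATACTACTCCGGG → Tm = 52°C (≥ 49°C)
Each additional base adds 2°C (A/T) or 4°C (G/C), so Tm is non-decreasing in n; n = 17 is the first length to reach 49°C.

n = 17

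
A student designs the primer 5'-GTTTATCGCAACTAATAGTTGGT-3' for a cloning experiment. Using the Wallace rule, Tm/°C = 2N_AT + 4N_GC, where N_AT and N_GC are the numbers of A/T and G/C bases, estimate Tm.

62°C

Base counts: T=9, G=5, A=6, C=3
AT pairs contribute 15, GC pairs contribute 8.
Tm = 4·8 + 2·15 = 32 + 30 = 62°C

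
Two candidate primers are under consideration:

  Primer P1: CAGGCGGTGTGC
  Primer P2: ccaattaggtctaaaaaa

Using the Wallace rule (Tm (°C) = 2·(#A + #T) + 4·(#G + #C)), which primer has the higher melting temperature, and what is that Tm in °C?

Primer P2, 46°C

Primer P1: A+T=3, G+C=9 → Tm = 2(3)+4(9) = 42°C
Primer P2: A+T=13, G+C=5 → Tm = 2(13)+4(5) = 46°C
42°C vs 46°C → primer P2 is higher.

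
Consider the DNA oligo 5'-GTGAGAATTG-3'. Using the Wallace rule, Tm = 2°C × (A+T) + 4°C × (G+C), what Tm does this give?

28°C

A=3, C=0, G=4, T=3
So N_AT = 6 and N_GC = 4.
Tm = 2×6 + 4×4 = 28°C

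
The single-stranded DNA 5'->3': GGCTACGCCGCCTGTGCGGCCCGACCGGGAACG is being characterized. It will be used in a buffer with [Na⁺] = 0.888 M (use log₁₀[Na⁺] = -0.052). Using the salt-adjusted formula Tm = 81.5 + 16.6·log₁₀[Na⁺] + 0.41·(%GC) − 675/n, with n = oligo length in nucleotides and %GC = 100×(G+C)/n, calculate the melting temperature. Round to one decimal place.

Length n = 33. Base counts: C=13, T=3, A=4, G=13
G+C = 26, so %GC = 26/33 × 100 = 78.788%
Salt term: 16.6 × (-0.052) = -0.863
GC term: 0.41 × 78.788 = 32.303; length term: −675/33 = −20.455
Tm = 81.5 + (-0.863) + 32.303 − 20.455 = 92.485 → 92.5°C

92.5°C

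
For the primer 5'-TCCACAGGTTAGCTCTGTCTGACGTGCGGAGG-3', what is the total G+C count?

Scanning the sequence gives C=8, T=8, A=5, G=11.
G+C = 11 + 8 = 19

19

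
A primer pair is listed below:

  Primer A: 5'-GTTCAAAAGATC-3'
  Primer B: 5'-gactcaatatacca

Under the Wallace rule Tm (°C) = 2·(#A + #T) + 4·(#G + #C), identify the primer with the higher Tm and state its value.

Primer A: A+T=8, G+C=4 → Tm = 2(8)+4(4) = 32°C
Primer B: A+T=9, G+C=5 → Tm = 2(9)+4(5) = 38°C
32°C vs 38°C → primer B is higher.

Primer B, 38°C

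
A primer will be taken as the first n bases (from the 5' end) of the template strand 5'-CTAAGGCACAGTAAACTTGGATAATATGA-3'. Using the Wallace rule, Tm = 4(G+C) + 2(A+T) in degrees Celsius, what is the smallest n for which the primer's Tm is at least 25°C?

First 8 bases: CTAAGGCA → Tm = 24°C (< 25°C)
First 9 bases: CTAAGGCAC → Tm = 28°C (≥ 25°C)
Since every base adds ≥2°C, Tm only increases with n, so the threshold is first crossed at n = 9.

n = 9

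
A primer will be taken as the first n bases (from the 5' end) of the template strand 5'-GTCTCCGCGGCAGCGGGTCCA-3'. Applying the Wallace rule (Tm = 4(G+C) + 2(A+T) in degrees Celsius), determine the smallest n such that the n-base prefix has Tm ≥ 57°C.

First 15 bases: GTCTCCGCGGCAGCG → Tm = 54°C (< 57°C)
First 16 bases: GTCTCCGCGGCAGCGG → Tm = 58°C (≥ 57°C)
Each additional base adds 2°C (A/T) or 4°C (G/C), so Tm is non-decreasing in n; n = 16 is the first length to reach 57°C.

n = 16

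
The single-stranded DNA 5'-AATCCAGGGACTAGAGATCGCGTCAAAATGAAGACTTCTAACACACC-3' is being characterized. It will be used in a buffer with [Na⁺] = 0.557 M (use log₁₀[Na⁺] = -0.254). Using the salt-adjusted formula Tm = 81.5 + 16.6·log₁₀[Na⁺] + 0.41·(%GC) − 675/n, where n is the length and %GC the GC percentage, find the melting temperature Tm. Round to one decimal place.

Length n = 47. G=9, A=18, T=8, C=12
G+C = 21, so %GC = 21/47 × 100 = 44.681%
Salt term: 16.6 × (-0.254) = -4.216
GC term: 0.41 × 44.681 = 18.319; length term: −675/47 = −14.362
Tm = 81.5 + (-4.216) + 18.319 − 14.362 = 81.241 → 81.2°C

81.2°C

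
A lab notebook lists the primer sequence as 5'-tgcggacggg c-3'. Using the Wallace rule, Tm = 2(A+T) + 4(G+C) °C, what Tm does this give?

Base counts: A=1, T=1, C=3, G=6
AT pairs contribute 2, GC pairs contribute 9.
Tm = 2(2) + 4(9) = 4 + 36 = 40°C

40°C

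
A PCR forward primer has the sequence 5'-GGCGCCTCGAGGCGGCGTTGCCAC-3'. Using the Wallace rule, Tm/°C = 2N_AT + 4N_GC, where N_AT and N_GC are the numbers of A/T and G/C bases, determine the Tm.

Counting bases: G=10, T=3, A=2, C=9
AT pairs contribute 5, GC pairs contribute 19.
Tm = 2×5 + 4×19 = 86°C

86°C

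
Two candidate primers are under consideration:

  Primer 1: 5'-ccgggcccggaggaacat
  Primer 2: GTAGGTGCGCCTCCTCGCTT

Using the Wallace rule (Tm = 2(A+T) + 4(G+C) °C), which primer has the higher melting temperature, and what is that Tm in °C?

Primer 2, 66°C

Primer 1: A+T=5, G+C=13 → Tm = 2(5)+4(13) = 62°C
Primer 2: A+T=7, G+C=13 → Tm = 2(7)+4(13) = 66°C
62°C vs 66°C → primer 2 is higher.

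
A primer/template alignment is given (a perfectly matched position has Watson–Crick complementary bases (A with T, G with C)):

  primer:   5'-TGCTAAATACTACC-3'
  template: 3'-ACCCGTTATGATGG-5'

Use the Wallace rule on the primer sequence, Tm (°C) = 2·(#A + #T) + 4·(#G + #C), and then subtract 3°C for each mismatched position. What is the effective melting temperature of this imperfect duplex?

Primer base counts: A=5, T=4, G=1, C=4 → A+T=9, G+C=5
Perfect-match Tm = 2(9) + 4(5) = 18 + 20 = 38°C
Mismatches (positions where the bases are not complementary): 3 (at positions 3, 4, 5)
Effective Tm = 38 − 3×3 = 38 − 9 = 29°C

29°C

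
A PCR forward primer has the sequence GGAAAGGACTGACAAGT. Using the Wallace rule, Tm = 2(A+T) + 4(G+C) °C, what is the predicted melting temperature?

Base counts: C=2, A=7, T=2, G=6
AT pairs contribute 9, GC pairs contribute 8.
Tm = 2×9 + 4×8 = 50°C

50°C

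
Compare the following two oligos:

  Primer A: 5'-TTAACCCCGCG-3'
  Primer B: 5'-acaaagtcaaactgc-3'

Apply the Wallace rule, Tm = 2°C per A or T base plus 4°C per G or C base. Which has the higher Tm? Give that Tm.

Primer A: A+T=4, G+C=7 → Tm = 2(4)+4(7) = 36°C
Primer B: A+T=9, G+C=6 → Tm = 2(9)+4(6) = 42°C
36°C vs 42°C → primer B is higher.

Primer B, 42°C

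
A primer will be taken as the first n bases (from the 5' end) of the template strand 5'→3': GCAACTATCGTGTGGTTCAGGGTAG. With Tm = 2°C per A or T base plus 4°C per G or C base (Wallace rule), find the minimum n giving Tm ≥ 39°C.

n = 14

First 13 bases: GCAACTATCGTGT → Tm = 38°C (< 39°C)
First 14 bases: GCAACTATCGTGTG → Tm = 42°C (≥ 39°C)
Since every base adds ≥2°C, Tm only increases with n, so the threshold is first crossed at n = 14.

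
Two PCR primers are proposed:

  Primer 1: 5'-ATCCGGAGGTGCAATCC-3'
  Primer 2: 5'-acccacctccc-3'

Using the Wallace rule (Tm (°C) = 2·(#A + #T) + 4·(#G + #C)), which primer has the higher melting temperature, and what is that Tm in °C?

Primer 1, 54°C

Primer 1: A+T=7, G+C=10 → Tm = 2(7)+4(10) = 54°C
Primer 2: A+T=3, G+C=8 → Tm = 2(3)+4(8) = 38°C
54°C vs 38°C → primer 1 is higher.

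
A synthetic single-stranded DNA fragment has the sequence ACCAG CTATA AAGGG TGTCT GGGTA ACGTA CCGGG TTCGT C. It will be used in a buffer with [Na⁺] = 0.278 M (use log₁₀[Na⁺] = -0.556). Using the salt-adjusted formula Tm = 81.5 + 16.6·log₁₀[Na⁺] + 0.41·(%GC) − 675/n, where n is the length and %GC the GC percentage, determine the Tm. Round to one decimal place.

77.8°C

Length n = 41. Counting bases: G=13, T=10, A=9, C=9
G+C = 22, so %GC = 22/41 × 100 = 53.659%
Salt term: 16.6 × (-0.556) = -9.23
GC term: 0.41 × 53.659 = 22; length term: −675/41 = −16.463
Tm = 81.5 + (-9.23) + 22 − 16.463 = 77.807 → 77.8°C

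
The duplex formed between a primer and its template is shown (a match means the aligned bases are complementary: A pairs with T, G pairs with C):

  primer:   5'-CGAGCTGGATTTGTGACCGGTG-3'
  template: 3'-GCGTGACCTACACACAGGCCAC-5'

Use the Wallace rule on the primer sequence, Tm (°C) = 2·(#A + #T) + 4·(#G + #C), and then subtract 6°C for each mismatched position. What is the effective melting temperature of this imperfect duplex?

Primer base counts: A=3, T=6, G=9, C=4 → A+T=9, G+C=13
Perfect-match Tm = 2(9) + 4(13) = 18 + 52 = 70°C
Mismatches (positions where the bases are not complementary): 4 (at positions 3, 4, 11, 16)
Effective Tm = 70 − 4×6 = 70 − 24 = 46°C

46°C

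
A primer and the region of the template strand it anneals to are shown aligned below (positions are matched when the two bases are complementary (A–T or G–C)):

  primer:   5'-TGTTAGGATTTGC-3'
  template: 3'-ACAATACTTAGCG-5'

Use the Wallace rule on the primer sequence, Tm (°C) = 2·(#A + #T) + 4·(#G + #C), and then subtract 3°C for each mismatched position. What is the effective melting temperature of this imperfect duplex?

27°C

Primer base counts: A=2, T=6, G=4, C=1 → A+T=8, G+C=5
Perfect-match Tm = 2(8) + 4(5) = 16 + 20 = 36°C
Mismatches (positions where the bases are not complementary): 3 (at positions 6, 9, 11)
Effective Tm = 36 − 3×3 = 36 − 9 = 27°C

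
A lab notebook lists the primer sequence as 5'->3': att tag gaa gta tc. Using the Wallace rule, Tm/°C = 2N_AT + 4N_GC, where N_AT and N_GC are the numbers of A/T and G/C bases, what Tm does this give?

36°C

Base counts: G=3, T=5, A=5, C=1
So N_AT = 10 and N_GC = 4.
Tm = 2(10) + 4(4) = 20 + 16 = 36°C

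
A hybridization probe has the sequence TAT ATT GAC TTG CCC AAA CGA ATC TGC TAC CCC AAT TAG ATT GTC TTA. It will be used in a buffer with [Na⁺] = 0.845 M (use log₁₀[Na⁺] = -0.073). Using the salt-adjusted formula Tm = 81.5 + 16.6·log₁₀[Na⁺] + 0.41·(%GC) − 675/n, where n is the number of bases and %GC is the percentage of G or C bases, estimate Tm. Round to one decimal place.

Length n = 48. Scanning the sequence gives T=16, G=6, C=12, A=14.
G+C = 18, so %GC = 18/48 × 100 = 37.5%
Salt term: 16.6 × (-0.073) = -1.212
GC term: 0.41 × 37.5 = 15.375; length term: −675/48 = −14.062
Tm = 81.5 + (-1.212) + 15.375 − 14.062 = 81.601 → 81.6°C

81.6°C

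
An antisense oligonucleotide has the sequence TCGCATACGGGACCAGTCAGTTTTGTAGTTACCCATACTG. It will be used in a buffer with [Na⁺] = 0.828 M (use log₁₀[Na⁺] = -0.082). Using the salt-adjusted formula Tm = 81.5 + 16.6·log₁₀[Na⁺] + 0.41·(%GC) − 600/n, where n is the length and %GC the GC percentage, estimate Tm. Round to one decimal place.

84.6°C

Length n = 40. T=12, A=9, C=10, G=9
G+C = 19, so %GC = 19/40 × 100 = 47.5%
Salt term: 16.6 × (-0.082) = -1.361
GC term: 0.41 × 47.5 = 19.475; length term: −600/40 = −15
Tm = 81.5 + (-1.361) + 19.475 − 15 = 84.614 → 84.6°C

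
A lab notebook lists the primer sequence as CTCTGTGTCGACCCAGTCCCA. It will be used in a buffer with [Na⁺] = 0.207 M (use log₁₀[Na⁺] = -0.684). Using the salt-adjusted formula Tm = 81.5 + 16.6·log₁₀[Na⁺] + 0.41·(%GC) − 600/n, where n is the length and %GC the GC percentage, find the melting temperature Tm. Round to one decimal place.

Length n = 21. Base counts: C=9, G=4, A=3, T=5
G+C = 13, so %GC = 13/21 × 100 = 61.905%
Salt term: 16.6 × (-0.684) = -11.354
GC term: 0.41 × 61.905 = 25.381; length term: −600/21 = −28.571
Tm = 81.5 + (-11.354) + 25.381 − 28.571 = 66.956 → 67.0°C

67.0°C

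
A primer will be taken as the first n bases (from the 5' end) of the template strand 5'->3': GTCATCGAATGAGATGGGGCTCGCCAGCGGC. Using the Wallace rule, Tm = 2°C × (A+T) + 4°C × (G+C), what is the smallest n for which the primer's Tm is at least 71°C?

n = 23

First 22 bases: GTCATCGAATGAGATGGGGCTC → Tm = 68°C (< 71°C)
First 23 bases: GTCATCGAATGAGATGGGGCTCG → Tm = 72°C (≥ 71°C)
Each additional base adds 2°C (A/T) or 4°C (G/C), so Tm is non-decreasing in n; n = 23 is the first length to reach 71°C.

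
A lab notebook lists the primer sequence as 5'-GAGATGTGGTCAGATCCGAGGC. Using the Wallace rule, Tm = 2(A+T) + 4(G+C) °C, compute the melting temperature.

70°C

Base counts: T=4, A=5, C=4, G=9
A+T = 9, G+C = 13
Tm = 2(9) + 4(13) = 18 + 52 = 70°C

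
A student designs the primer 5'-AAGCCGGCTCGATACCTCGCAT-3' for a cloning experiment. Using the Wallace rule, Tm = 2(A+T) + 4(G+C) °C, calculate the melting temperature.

Base counts: C=8, T=4, G=5, A=5
So N_AT = 9 and N_GC = 13.
Tm = 2×9 + 4×13 = 70°C

70°C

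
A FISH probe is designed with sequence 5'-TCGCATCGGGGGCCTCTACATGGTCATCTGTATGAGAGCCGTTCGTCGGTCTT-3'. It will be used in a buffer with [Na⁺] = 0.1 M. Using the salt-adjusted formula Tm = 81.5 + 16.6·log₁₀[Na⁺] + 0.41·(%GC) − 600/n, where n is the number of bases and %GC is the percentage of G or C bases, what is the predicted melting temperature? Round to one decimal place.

76.8°C

Length n = 53. T=16, C=14, A=7, G=16
G+C = 30, so %GC = 30/53 × 100 = 56.604%
Salt term: 16.6 × (-1) = -16.6
GC term: 0.41 × 56.604 = 23.208; length term: −600/53 = −11.321
Tm = 81.5 + (-16.6) + 23.208 − 11.321 = 76.787 → 76.8°C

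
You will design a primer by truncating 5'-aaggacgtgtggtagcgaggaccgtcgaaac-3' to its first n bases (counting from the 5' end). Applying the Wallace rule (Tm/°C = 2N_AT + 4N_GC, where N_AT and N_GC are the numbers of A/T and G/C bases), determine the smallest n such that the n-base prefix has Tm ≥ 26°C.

n = 9

First 8 bases: AAGGACGT → Tm = 24°C (< 26°C)
First 9 bases: AAGGACGTG → Tm = 28°C (≥ 26°C)
Each additional base adds 2°C (A/T) or 4°C (G/C), so Tm is non-decreasing in n; n = 9 is the first length to reach 26°C.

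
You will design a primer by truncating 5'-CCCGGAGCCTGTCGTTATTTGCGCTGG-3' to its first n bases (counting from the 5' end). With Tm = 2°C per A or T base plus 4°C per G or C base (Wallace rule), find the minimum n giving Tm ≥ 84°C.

First 25 bases: CCCGGAGCCTGTCGTTATTTGCGCT → Tm = 80°C (< 84°C)
First 26 bases: CCCGGAGCCTGTCGTTATTTGCGCTG → Tm = 84°C (≥ 84°C)
Since every base adds ≥2°C, Tm only increases with n, so the threshold is first crossed at n = 26.

n = 26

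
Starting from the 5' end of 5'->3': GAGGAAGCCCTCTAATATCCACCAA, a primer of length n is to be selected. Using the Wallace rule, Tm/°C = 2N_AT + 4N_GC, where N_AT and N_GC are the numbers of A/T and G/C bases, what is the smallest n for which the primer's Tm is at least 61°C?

First 20 bases: GAGGAAGCCCTCTAATATCC → Tm = 60°C (< 61°C)
First 21 bases: GAGGAAGCCCTCTAATATCCA → Tm = 62°C (≥ 61°C)
Since every base adds ≥2°C, Tm only increases with n, so the threshold is first crossed at n = 21.

n = 21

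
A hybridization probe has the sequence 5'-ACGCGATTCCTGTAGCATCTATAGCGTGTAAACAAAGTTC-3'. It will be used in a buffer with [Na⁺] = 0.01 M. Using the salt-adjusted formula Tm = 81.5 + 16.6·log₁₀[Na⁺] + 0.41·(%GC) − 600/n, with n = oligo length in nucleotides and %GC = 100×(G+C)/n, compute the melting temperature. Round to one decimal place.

50.7°C

Length n = 40. A=12, G=8, C=9, T=11
G+C = 17, so %GC = 17/40 × 100 = 42.5%
Salt term: 16.6 × (-2) = -33.2
GC term: 0.41 × 42.5 = 17.425; length term: −600/40 = −15
Tm = 81.5 + (-33.2) + 17.425 − 15 = 50.725 → 50.7°C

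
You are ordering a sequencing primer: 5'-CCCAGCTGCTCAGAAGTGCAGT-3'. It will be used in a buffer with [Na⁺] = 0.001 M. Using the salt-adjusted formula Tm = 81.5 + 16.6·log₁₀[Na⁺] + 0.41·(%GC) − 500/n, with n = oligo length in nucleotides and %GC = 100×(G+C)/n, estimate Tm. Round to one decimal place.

33.2°C

Length n = 22. C=7, G=6, A=5, T=4
G+C = 13, so %GC = 13/22 × 100 = 59.091%
Salt term: 16.6 × (-3) = -49.8
GC term: 0.41 × 59.091 = 24.227; length term: −500/22 = −22.727
Tm = 81.5 + (-49.8) + 24.227 − 22.727 = 33.2 → 33.2°C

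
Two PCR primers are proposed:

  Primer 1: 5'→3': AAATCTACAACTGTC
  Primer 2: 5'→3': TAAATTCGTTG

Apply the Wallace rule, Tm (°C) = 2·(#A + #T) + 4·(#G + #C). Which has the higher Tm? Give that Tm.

Primer 1: A+T=10, G+C=5 → Tm = 2(10)+4(5) = 40°C
Primer 2: A+T=8, G+C=3 → Tm = 2(8)+4(3) = 28°C
40°C vs 28°C → primer 1 is higher.

Primer 1, 40°C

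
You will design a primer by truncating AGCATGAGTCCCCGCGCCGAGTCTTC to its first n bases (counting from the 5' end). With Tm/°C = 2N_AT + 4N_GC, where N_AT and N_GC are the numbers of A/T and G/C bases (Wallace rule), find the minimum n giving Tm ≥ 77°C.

n = 23

First 22 bases: AGCATGAGTCCCCGCGCCGAGT → Tm = 74°C (< 77°C)
First 23 bases: AGCATGAGTCCCCGCGCCGAGTC → Tm = 78°C (≥ 77°C)
Each additional base adds 2°C (A/T) or 4°C (G/C), so Tm is non-decreasing in n; n = 23 is the first length to reach 77°C.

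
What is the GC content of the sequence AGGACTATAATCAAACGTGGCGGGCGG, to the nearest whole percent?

56%

Counting bases: G=10, A=8, T=4, C=5
G+C = 10 + 5 = 15 out of 27 bases
%GC = 15/27 × 100 = 55.56% ≈ 56%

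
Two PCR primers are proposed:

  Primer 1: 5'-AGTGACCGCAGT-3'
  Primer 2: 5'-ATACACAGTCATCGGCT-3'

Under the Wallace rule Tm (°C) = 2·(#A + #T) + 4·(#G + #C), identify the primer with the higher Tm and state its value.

Primer 2, 50°C

Primer 1: A+T=5, G+C=7 → Tm = 2(5)+4(7) = 38°C
Primer 2: A+T=9, G+C=8 → Tm = 2(9)+4(8) = 50°C
38°C vs 50°C → primer 2 is higher.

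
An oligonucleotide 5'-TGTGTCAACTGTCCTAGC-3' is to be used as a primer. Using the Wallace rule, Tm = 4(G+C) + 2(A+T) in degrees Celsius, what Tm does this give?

Counting bases: G=4, A=3, T=6, C=5
AT pairs contribute 9, GC pairs contribute 9.
Tm = 4·9 + 2·9 = 36 + 18 = 54°C

54°C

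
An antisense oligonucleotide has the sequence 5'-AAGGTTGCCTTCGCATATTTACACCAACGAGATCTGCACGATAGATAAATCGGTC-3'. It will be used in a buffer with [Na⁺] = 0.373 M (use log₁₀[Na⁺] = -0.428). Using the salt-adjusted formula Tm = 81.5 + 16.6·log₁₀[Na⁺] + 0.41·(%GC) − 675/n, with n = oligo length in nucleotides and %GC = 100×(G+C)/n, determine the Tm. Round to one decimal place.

80.0°C

Length n = 55. Base counts: A=17, C=13, G=11, T=14
G+C = 24, so %GC = 24/55 × 100 = 43.636%
Salt term: 16.6 × (-0.428) = -7.105
GC term: 0.41 × 43.636 = 17.891; length term: −675/55 = −12.273
Tm = 81.5 + (-7.105) + 17.891 − 12.273 = 80.013 → 80.0°C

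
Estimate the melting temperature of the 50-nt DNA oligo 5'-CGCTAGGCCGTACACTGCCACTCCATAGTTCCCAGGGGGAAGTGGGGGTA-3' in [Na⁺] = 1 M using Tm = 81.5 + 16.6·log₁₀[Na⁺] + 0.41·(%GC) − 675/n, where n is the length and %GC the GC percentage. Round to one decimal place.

93.4°C

Length n = 50. A=10, T=9, G=17, C=14
G+C = 31, so %GC = 31/50 × 100 = 62%
Salt term: 16.6 × (0) = 0
GC term: 0.41 × 62 = 25.42; length term: −675/50 = −13.5
Tm = 81.5 + (0) + 25.42 − 13.5 = 93.42 → 93.4°C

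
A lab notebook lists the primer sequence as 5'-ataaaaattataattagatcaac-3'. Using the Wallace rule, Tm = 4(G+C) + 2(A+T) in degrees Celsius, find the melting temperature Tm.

52°C

A=13, G=1, C=2, T=7
A+T = 20, G+C = 3
Tm = 4·3 + 2·20 = 12 + 40 = 52°C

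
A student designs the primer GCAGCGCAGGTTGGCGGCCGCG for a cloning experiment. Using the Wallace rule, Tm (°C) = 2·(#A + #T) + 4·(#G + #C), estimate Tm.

Counting bases: C=7, A=2, T=2, G=11
A+T = 4, G+C = 18
Tm = 2(4) + 4(18) = 8 + 72 = 80°C

80°C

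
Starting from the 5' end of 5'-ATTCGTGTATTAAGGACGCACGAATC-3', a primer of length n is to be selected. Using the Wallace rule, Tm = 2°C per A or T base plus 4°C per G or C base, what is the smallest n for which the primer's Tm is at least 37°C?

n = 15

First 14 bases: ATTCGTGTATTAAG → Tm = 36°C (< 37°C)
First 15 bases: ATTCGTGTATTAAGG → Tm = 40°C (≥ 37°C)
Since every base adds ≥2°C, Tm only increases with n, so the threshold is first crossed at n = 15.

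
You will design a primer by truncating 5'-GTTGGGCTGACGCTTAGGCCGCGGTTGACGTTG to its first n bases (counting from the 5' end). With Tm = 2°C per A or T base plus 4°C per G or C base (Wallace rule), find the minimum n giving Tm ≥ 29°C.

n = 9

First 8 bases: GTTGGGCT → Tm = 26°C (< 29°C)
First 9 bases: GTTGGGCTG → Tm = 30°C (≥ 29°C)
Each additional base adds 2°C (A/T) or 4°C (G/C), so Tm is non-decreasing in n; n = 9 is the first length to reach 29°C.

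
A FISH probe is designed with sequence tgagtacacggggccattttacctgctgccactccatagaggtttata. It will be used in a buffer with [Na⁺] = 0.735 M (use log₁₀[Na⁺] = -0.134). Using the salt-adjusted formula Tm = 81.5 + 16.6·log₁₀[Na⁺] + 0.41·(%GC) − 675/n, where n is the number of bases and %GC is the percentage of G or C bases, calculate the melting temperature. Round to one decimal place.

84.9°C

Length n = 48. T=14, C=12, G=11, A=11
G+C = 23, so %GC = 23/48 × 100 = 47.917%
Salt term: 16.6 × (-0.134) = -2.224
GC term: 0.41 × 47.917 = 19.646; length term: −675/48 = −14.062
Tm = 81.5 + (-2.224) + 19.646 − 14.062 = 84.86 → 84.9°C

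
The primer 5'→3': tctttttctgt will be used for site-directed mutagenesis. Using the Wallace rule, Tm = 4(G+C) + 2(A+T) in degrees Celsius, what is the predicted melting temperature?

28°C

Counting bases: A=0, T=8, C=2, G=1
A+T = 8, G+C = 3
Tm = 4·3 + 2·8 = 12 + 16 = 28°C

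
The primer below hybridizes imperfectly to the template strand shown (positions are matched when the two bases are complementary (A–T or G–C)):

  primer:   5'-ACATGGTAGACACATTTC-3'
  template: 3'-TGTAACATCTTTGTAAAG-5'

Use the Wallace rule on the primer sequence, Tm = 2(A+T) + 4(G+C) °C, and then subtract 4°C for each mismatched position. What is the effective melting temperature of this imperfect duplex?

Primer base counts: A=6, T=5, G=3, C=4 → A+T=11, G+C=7
Perfect-match Tm = 2(11) + 4(7) = 22 + 28 = 50°C
Mismatches (positions where the bases are not complementary): 2 (at positions 5, 11)
Effective Tm = 50 − 2×4 = 50 − 8 = 42°C

42°C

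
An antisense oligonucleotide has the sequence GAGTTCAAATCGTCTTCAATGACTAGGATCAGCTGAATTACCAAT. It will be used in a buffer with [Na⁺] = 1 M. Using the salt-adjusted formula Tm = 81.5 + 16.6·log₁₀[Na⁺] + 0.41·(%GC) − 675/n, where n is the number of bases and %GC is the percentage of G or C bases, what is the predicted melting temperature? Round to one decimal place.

82.0°C

Length n = 45. Counting bases: T=13, G=8, A=15, C=9
G+C = 17, so %GC = 17/45 × 100 = 37.778%
Salt term: 16.6 × (0) = 0
GC term: 0.41 × 37.778 = 15.489; length term: −675/45 = −15
Tm = 81.5 + (0) + 15.489 − 15 = 81.989 → 82.0°C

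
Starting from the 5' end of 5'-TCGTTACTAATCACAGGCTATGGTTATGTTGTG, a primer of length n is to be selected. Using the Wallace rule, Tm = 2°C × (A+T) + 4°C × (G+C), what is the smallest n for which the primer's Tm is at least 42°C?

n = 16

First 15 bases: TCGTTACTAATCACA → Tm = 40°C (< 42°C)
First 16 bases: TCGTTACTAATCACAG → Tm = 44°C (≥ 42°C)
Since every base adds ≥2°C, Tm only increases with n, so the threshold is first crossed at n = 16.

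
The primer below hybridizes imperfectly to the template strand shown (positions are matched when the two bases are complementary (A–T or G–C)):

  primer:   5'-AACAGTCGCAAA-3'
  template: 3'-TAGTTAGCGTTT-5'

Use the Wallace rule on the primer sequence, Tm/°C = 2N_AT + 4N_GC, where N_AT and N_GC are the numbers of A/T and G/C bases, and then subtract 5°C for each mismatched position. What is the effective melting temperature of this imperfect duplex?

Primer base counts: A=6, T=1, G=2, C=3 → A+T=7, G+C=5
Perfect-match Tm = 2(7) + 4(5) = 14 + 20 = 34°C
Mismatches (positions where the bases are not complementary): 2 (at positions 2, 5)
Effective Tm = 34 − 2×5 = 34 − 10 = 24°C

24°C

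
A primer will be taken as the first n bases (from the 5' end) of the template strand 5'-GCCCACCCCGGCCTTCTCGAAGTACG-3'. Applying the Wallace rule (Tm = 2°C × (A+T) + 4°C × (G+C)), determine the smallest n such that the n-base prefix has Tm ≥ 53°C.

n = 15

First 14 bases: GCCCACCCCGGCCT → Tm = 52°C (< 53°C)
First 15 bases: GCCCACCCCGGCCTT → Tm = 54°C (≥ 53°C)
Since every base adds ≥2°C, Tm only increases with n, so the threshold is first crossed at n = 15.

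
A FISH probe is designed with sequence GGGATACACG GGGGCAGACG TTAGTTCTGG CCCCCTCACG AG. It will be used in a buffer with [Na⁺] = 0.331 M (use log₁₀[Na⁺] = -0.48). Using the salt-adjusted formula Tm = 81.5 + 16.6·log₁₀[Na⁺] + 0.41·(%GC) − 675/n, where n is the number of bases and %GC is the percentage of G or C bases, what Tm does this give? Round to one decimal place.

Length n = 42. Scanning the sequence gives A=8, G=15, T=7, C=12.
G+C = 27, so %GC = 27/42 × 100 = 64.286%
Salt term: 16.6 × (-0.48) = -7.968
GC term: 0.41 × 64.286 = 26.357; length term: −675/42 = −16.071
Tm = 81.5 + (-7.968) + 26.357 − 16.071 = 83.818 → 83.8°C

83.8°C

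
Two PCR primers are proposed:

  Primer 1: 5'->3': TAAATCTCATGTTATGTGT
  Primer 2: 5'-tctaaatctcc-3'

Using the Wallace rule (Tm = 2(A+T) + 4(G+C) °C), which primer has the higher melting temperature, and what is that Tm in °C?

Primer 1, 48°C

Primer 1: A+T=14, G+C=5 → Tm = 2(14)+4(5) = 48°C
Primer 2: A+T=7, G+C=4 → Tm = 2(7)+4(4) = 30°C
48°C vs 30°C → primer 1 is higher.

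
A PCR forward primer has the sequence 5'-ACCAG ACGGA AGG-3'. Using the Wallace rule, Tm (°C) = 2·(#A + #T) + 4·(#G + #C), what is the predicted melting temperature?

42°C

Counting bases: A=5, C=3, G=5, T=0
So N_AT = 5 and N_GC = 8.
Tm = 2×5 + 4×8 = 42°C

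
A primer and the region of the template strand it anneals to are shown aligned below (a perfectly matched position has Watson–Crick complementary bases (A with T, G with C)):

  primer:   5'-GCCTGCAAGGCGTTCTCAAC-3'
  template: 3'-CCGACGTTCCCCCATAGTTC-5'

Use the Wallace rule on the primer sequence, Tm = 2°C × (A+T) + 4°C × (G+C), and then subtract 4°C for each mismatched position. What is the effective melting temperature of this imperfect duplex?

44°C

Primer base counts: A=4, T=4, G=5, C=7 → A+T=8, G+C=12
Perfect-match Tm = 2(8) + 4(12) = 16 + 48 = 64°C
Mismatches (positions where the bases are not complementary): 5 (at positions 2, 11, 13, 15, 20)
Effective Tm = 64 − 5×4 = 64 − 20 = 44°C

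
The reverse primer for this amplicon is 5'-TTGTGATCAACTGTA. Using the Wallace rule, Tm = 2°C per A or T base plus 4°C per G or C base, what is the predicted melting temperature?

G=3, T=6, C=2, A=4
So N_AT = 10 and N_GC = 5.
Tm = 2×10 + 4×5 = 40°C

40°C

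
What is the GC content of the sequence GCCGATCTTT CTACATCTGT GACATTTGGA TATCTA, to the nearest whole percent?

39%

Base counts: C=8, G=6, A=8, T=14
G+C = 6 + 8 = 14 out of 36 bases
%GC = 14/36 × 100 = 38.89% ≈ 39%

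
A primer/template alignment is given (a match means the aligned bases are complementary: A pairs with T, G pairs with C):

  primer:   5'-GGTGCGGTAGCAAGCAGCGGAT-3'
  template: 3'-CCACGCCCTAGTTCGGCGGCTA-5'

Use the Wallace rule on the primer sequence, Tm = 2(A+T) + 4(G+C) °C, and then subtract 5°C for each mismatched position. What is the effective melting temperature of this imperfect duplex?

Primer base counts: A=5, T=3, G=10, C=4 → A+T=8, G+C=14
Perfect-match Tm = 2(8) + 4(14) = 16 + 56 = 72°C
Mismatches (positions where the bases are not complementary): 4 (at positions 8, 10, 16, 19)
Effective Tm = 72 − 4×5 = 72 − 20 = 52°C

52°C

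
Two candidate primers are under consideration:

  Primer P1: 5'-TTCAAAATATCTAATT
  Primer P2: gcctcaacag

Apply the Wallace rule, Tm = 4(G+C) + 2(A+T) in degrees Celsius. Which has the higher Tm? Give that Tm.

Primer P1: A+T=14, G+C=2 → Tm = 2(14)+4(2) = 36°C
Primer P2: A+T=4, G+C=6 → Tm = 2(4)+4(6) = 32°C
36°C vs 32°C → primer P1 is higher.

Primer P1, 36°C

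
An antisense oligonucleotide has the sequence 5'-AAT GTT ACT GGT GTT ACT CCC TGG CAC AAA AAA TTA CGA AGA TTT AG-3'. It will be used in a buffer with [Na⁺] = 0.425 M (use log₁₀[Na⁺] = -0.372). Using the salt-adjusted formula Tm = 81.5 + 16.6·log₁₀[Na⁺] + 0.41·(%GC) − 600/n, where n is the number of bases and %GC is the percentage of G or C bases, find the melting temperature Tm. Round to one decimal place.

77.4°C

Length n = 47. G=9, C=8, T=14, A=16
G+C = 17, so %GC = 17/47 × 100 = 36.17%
Salt term: 16.6 × (-0.372) = -6.175
GC term: 0.41 × 36.17 = 14.83; length term: −600/47 = −12.766
Tm = 81.5 + (-6.175) + 14.83 − 12.766 = 77.389 → 77.4°C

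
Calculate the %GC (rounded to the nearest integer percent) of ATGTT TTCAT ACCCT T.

31%

T=8, G=1, A=3, C=4
G+C = 1 + 4 = 5 out of 16 bases
%GC = 5/16 × 100 = 31.25% ≈ 31%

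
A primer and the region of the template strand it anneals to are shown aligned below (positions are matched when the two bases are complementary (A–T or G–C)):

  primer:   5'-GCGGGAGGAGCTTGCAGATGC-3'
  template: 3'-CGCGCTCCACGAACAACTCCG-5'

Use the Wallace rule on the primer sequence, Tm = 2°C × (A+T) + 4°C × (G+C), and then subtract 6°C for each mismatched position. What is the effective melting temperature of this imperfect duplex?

Primer base counts: A=4, T=3, G=10, C=4 → A+T=7, G+C=14
Perfect-match Tm = 2(7) + 4(14) = 14 + 56 = 70°C
Mismatches (positions where the bases are not complementary): 5 (at positions 4, 9, 15, 16, 19)
Effective Tm = 70 − 5×6 = 70 − 30 = 40°C

40°C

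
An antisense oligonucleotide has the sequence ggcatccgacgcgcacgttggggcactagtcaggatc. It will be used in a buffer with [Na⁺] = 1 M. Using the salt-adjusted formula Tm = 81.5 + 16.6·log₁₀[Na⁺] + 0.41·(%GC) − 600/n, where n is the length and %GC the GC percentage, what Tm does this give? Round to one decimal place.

91.9°C

Length n = 37. Base counts: T=6, A=7, G=13, C=11
G+C = 24, so %GC = 24/37 × 100 = 64.865%
Salt term: 16.6 × (0) = 0
GC term: 0.41 × 64.865 = 26.595; length term: −600/37 = −16.216
Tm = 81.5 + (0) + 26.595 − 16.216 = 91.879 → 91.9°C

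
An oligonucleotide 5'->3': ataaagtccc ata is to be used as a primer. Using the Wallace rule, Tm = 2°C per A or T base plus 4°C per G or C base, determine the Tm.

G=1, A=6, T=3, C=3
So N_AT = 9 and N_GC = 4.
Tm = 2(9) + 4(4) = 18 + 16 = 34°C

34°C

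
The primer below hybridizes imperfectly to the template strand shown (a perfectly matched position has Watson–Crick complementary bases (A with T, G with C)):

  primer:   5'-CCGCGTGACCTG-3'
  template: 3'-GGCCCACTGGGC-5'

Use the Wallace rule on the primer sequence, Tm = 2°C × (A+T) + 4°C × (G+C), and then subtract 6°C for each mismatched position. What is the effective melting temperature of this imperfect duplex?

30°C

Primer base counts: A=1, T=2, G=4, C=5 → A+T=3, G+C=9
Perfect-match Tm = 2(3) + 4(9) = 6 + 36 = 42°C
Mismatches (positions where the bases are not complementary): 2 (at positions 4, 11)
Effective Tm = 42 − 2×6 = 42 − 12 = 30°C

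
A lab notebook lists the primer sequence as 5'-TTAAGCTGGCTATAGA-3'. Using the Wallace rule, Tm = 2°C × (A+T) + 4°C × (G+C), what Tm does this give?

44°C

Counting bases: T=5, C=2, A=5, G=4
AT pairs contribute 10, GC pairs contribute 6.
Tm = 2×10 + 4×6 = 44°C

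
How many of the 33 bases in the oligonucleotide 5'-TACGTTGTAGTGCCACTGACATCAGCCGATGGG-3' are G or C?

18

Counting bases: C=8, A=7, T=8, G=10
G+C = 10 + 8 = 18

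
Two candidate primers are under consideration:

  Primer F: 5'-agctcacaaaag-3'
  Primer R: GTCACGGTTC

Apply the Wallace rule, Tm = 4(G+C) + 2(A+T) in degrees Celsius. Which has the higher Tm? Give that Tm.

Primer F: A+T=7, G+C=5 → Tm = 2(7)+4(5) = 34°C
Primer R: A+T=4, G+C=6 → Tm = 2(4)+4(6) = 32°C
34°C vs 32°C → primer F is higher.

Primer F, 34°C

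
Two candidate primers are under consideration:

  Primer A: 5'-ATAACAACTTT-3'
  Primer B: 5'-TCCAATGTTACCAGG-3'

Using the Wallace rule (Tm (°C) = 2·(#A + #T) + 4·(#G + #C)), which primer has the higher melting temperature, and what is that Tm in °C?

Primer B, 44°C

Primer A: A+T=9, G+C=2 → Tm = 2(9)+4(2) = 26°C
Primer B: A+T=8, G+C=7 → Tm = 2(8)+4(7) = 44°C
26°C vs 44°C → primer B is higher.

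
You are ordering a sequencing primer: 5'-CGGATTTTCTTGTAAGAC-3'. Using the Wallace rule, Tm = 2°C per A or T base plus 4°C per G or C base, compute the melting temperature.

50°C

Counting bases: G=4, A=4, T=7, C=3
So N_AT = 11 and N_GC = 7.
Tm = 2×11 + 4×7 = 50°C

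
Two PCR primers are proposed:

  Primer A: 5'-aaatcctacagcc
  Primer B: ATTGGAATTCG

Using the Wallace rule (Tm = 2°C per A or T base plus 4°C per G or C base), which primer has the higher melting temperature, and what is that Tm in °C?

Primer A: A+T=7, G+C=6 → Tm = 2(7)+4(6) = 38°C
Primer B: A+T=7, G+C=4 → Tm = 2(7)+4(4) = 30°C
38°C vs 30°C → primer A is higher.

Primer A, 38°C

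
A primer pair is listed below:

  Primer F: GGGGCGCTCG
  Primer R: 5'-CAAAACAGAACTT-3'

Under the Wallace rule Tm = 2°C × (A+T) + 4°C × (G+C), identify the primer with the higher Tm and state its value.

Primer F: A+T=1, G+C=9 → Tm = 2(1)+4(9) = 38°C
Primer R: A+T=9, G+C=4 → Tm = 2(9)+4(4) = 34°C
38°C vs 34°C → primer F is higher.

Primer F, 38°C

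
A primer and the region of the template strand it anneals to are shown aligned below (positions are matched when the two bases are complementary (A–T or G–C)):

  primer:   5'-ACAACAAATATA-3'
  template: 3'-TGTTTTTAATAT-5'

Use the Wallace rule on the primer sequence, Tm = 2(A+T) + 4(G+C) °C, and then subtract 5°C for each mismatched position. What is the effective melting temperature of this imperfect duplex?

Primer base counts: A=8, T=2, G=0, C=2 → A+T=10, G+C=2
Perfect-match Tm = 2(10) + 4(2) = 20 + 8 = 28°C
Mismatches (positions where the bases are not complementary): 2 (at positions 5, 8)
Effective Tm = 28 − 2×5 = 28 − 10 = 18°C

18°C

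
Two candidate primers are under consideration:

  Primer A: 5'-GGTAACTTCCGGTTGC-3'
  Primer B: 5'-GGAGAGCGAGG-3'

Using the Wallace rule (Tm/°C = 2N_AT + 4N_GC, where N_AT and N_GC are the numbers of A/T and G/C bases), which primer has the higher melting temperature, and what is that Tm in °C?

Primer A, 50°C

Primer A: A+T=7, G+C=9 → Tm = 2(7)+4(9) = 50°C
Primer B: A+T=3, G+C=8 → Tm = 2(3)+4(8) = 38°C
50°C vs 38°C → primer A is higher.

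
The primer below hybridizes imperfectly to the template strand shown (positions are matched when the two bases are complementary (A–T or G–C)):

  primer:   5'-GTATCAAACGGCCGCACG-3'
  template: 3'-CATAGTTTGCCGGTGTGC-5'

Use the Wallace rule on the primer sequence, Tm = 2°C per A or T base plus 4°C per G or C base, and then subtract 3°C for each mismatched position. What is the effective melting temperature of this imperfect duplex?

55°C

Primer base counts: A=5, T=2, G=5, C=6 → A+T=7, G+C=11
Perfect-match Tm = 2(7) + 4(11) = 14 + 44 = 58°C
Mismatches (positions where the bases are not complementary): 1 (at position 14)
Effective Tm = 58 − 1×3 = 58 − 3 = 55°C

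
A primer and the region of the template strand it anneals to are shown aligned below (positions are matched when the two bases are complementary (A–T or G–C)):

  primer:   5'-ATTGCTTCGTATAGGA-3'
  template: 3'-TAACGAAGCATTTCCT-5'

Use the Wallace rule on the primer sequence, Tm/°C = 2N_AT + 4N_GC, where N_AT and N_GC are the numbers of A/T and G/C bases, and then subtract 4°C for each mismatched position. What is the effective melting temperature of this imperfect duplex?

40°C

Primer base counts: A=4, T=6, G=4, C=2 → A+T=10, G+C=6
Perfect-match Tm = 2(10) + 4(6) = 20 + 24 = 44°C
Mismatches (positions where the bases are not complementary): 1 (at position 12)
Effective Tm = 44 − 1×4 = 44 − 4 = 40°C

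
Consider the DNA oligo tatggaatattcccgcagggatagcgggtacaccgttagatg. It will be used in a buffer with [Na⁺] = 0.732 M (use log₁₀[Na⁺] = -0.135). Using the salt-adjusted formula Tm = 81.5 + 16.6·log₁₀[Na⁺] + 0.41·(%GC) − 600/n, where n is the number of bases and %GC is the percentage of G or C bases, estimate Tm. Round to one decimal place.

Length n = 42. Base counts: A=11, T=10, C=8, G=13
G+C = 21, so %GC = 21/42 × 100 = 50%
Salt term: 16.6 × (-0.135) = -2.241
GC term: 0.41 × 50 = 20.5; length term: −600/42 = −14.286
Tm = 81.5 + (-2.241) + 20.5 − 14.286 = 85.473 → 85.5°C

85.5°C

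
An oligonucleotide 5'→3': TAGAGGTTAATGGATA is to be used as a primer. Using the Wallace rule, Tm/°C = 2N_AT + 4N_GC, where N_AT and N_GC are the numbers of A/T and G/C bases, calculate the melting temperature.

42°C

Base counts: C=0, G=5, T=5, A=6
So N_AT = 11 and N_GC = 5.
Tm = 2(11) + 4(5) = 22 + 20 = 42°C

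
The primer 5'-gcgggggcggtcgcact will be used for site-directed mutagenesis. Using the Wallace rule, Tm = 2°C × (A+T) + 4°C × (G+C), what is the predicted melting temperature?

Counting bases: T=2, G=9, A=1, C=5
AT pairs contribute 3, GC pairs contribute 14.
Tm = 4·14 + 2·3 = 56 + 6 = 62°C

62°C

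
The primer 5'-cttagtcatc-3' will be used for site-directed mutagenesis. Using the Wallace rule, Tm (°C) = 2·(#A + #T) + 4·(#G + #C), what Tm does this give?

Scanning the sequence gives T=4, C=3, A=2, G=1.
So N_AT = 6 and N_GC = 4.
Tm = 4·4 + 2·6 = 16 + 12 = 28°C

28°C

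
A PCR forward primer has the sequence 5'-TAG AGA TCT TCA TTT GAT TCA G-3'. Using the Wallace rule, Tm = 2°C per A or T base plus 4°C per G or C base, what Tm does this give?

58°C

G=4, C=3, T=9, A=6
A+T = 15, G+C = 7
Tm = 4·7 + 2·15 = 28 + 30 = 58°C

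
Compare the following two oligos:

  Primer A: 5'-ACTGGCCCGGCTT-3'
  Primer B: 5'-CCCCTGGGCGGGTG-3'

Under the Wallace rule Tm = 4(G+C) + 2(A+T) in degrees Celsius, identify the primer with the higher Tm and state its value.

Primer B, 52°C

Primer A: A+T=4, G+C=9 → Tm = 2(4)+4(9) = 44°C
Primer B: A+T=2, G+C=12 → Tm = 2(2)+4(12) = 52°C
44°C vs 52°C → primer B is higher.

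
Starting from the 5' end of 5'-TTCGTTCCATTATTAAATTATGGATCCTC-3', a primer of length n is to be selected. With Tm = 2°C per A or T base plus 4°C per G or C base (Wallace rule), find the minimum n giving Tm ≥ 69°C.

n = 27

First 26 bases: TTCGTTCCATTATTAAATTATGGATC → Tm = 66°C (< 69°C)
First 27 bases: TTCGTTCCATTATTAAATTATGGATCC → Tm = 70°C (≥ 69°C)
Each additional base adds 2°C (A/T) or 4°C (G/C), so Tm is non-decreasing in n; n = 27 is the first length to reach 69°C.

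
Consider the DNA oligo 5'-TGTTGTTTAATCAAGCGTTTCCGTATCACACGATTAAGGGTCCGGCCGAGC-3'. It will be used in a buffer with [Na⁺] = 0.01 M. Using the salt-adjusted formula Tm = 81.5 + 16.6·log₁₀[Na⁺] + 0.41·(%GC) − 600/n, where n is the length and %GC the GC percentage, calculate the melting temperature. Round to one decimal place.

Length n = 51. Base counts: A=11, G=13, C=12, T=15
G+C = 25, so %GC = 25/51 × 100 = 49.02%
Salt term: 16.6 × (-2) = -33.2
GC term: 0.41 × 49.02 = 20.098; length term: −600/51 = −11.765
Tm = 81.5 + (-33.2) + 20.098 − 11.765 = 56.633 → 56.6°C

56.6°C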